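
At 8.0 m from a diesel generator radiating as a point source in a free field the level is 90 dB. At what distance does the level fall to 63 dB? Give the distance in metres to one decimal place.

For a point source L₁ − L₂ = 20·log₁₀(r₂/r₁), so r₂ = r₁·10^((L₁−L₂)/20).
r₂ = 8.0·10^((90−63)/20) = 8.0·10^(27.0/20) = 179.10 m.

179.1 m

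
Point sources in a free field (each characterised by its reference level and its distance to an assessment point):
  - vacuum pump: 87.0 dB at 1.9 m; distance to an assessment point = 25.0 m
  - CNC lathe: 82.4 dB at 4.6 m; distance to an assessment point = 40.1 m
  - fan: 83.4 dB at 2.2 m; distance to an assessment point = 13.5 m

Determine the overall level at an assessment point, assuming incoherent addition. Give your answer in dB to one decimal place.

70.4 dB

First find each source's level at the receiver (point-source: −20·log₁₀(r/r_ref)), then combine on an intensity basis.
vacuum pump: 87.0 − 20·log₁₀(25.0/1.9) = 87.0 − 22.38 = 64.62 dB.
CNC lathe: 82.4 − 20·log₁₀(40.1/4.6) = 82.4 − 18.81 = 63.59 dB.
fan: 83.4 − 20·log₁₀(13.5/2.2) = 83.4 − 15.76 = 67.64 dB.
Σ 10^(L/10) = 1.099e+07 → L_total = 10·log₁₀(1.099e+07) = 70.41 dB.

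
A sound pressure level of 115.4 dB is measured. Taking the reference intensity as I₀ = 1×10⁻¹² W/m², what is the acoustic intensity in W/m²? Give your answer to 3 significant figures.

0.347 W/m²

I/I₀ = 10^(115.4/10) = 3.467e+11, so I = 3.467e+11 × 10⁻¹² W/m².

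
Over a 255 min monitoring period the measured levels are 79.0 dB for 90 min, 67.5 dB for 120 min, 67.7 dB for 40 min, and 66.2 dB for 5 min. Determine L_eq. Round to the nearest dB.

75 dB

L_eq = 10·log₁₀[(1/T)·Σ tᵢ·10^(Lᵢ/10)] with T = 255 min.
Σ tᵢ·10^(Lᵢ/10) = 90·10^(79.0/10) + 120·10^(67.5/10) + 40·10^(67.7/10) + 5·10^(66.2/10) = 8.080e+09.
L_eq = 10·log₁₀(8.080e+09/255) = 75.01 dB.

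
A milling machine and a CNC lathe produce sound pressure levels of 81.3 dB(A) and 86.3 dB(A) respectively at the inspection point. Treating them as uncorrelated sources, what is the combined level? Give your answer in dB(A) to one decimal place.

87.5 dB(A)

For uncorrelated sources the intensities add, so convert each level to linear form, sum, and take 10·log₁₀ of the total.
Σ 10^(L/10) = 10^(81.3/10) + 10^(86.3/10) = 5.615e+08.
L_total = 10·log₁₀(5.615e+08) = 87.49 dB(A).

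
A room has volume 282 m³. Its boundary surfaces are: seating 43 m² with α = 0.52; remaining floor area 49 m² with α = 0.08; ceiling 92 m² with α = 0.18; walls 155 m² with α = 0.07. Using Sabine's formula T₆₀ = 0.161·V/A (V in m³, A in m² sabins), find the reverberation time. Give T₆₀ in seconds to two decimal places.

0.85 s

A = Σ Sᵢαᵢ = 43·0.52 + 49·0.08 + 92·0.18 + 155·0.07 = 53.69 m².
T₆₀ = 0.161·V/A = 0.161·282/53.69 = 0.846 s.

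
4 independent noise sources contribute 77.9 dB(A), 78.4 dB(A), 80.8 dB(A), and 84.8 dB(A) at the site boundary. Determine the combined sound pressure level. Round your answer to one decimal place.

Incoherent sources combine by intensity addition: L_total = 10·log₁₀(Σ 10^(L_i/10)).
Σ 10^(L/10) = 10^(77.9/10) + 10^(78.4/10) + 10^(80.8/10) + 10^(84.8/10) = 5.531e+08.
L_total = 10·log₁₀(5.531e+08) = 87.43 dB(A).

87.4 dB(A)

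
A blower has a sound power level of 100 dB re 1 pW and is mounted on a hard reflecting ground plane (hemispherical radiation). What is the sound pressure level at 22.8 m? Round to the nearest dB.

The power spreads over a hemisphere of area 2π·r², so L_p = L_w − 10·log₁₀(2π·r²).
2π·r² = 3266 m², 10·log₁₀ of that is 35.140 dB.
L_p = 100 − 35.140 = 64.86 dB.

65 dB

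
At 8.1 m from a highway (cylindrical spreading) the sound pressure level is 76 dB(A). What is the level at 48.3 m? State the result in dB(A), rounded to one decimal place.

For a line source, L₂ = L₁ − 10·log₁₀(r₂/r₁).
L₂ = 76 − 10·log₁₀(48.3/8.1) = 76 − 7.755 = 68.25 dB(A).

68.2 dB(A)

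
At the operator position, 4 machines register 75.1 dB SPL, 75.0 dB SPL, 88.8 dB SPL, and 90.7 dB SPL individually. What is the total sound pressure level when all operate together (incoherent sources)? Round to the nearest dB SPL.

For uncorrelated sources the intensities add, so convert each level to linear form, sum, and take 10·log₁₀ of the total.
Σ 10^(L/10) = 10^(75.1/10) + 10^(75.0/10) + 10^(88.8/10) + 10^(90.7/10) = 1.997e+09.
L_total = 10·log₁₀(1.997e+09) = 93.00 dB SPL.

93 dB SPL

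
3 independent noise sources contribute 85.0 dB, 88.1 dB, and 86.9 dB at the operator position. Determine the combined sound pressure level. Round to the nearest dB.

Incoherent sources combine by intensity addition: L_total = 10·log₁₀(Σ 10^(L_i/10)).
Σ 10^(L/10) = 10^(85.0/10) + 10^(88.1/10) + 10^(86.9/10) = 1.452e+09.
L_total = 10·log₁₀(1.452e+09) = 91.62 dB.

92 dB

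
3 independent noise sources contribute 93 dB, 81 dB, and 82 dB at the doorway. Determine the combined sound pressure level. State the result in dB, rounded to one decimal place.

93.6 dB

For uncorrelated sources the intensities add, so convert each level to linear form, sum, and take 10·log₁₀ of the total.
Σ 10^(L/10) = 10^(93/10) + 10^(81/10) + 10^(82/10) = 2.280e+09.
L_total = 10·log₁₀(2.280e+09) = 93.58 dB.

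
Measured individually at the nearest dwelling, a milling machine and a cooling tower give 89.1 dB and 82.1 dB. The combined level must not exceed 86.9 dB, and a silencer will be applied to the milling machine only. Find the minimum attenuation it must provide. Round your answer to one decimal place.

3.9 dB

The untreated sources together contribute 10^(82.1/10) = 1.622e+08, i.e. 82.10 dB.
To meet 86.9 dB overall, the treated milling machine may contribute at most 10^(86.9/10) − 1.622e+08 = 3.276e+08, i.e. 85.15 dB.
Required insertion loss = 89.1 − 85.15 = 3.95 dB.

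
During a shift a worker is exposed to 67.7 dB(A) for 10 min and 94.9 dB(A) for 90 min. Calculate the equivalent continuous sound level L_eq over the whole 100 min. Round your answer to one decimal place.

The energy average is taken in the linear domain: L_eq = 10·log₁₀[(Σ tᵢ·10^(Lᵢ/10))/T], T = 100 min.
Σ tᵢ·10^(Lᵢ/10) = 10·10^(67.7/10) + 90·10^(94.9/10) = 2.782e+11.
L_eq = 10·log₁₀(2.782e+11/100) = 94.44 dB(A).

94.4 dB(A)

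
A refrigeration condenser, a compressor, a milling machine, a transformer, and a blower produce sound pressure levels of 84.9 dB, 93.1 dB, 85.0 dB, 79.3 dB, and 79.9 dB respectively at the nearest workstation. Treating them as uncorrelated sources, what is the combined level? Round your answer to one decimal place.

94.5 dB

For uncorrelated sources the intensities add, so convert each level to linear form, sum, and take 10·log₁₀ of the total.
Σ 10^(L/10) = 10^(84.9/10) + 10^(93.1/10) + 10^(85.0/10) + 10^(79.3/10) + 10^(79.9/10) = 2.850e+09.
L_total = 10·log₁₀(2.850e+09) = 94.55 dB.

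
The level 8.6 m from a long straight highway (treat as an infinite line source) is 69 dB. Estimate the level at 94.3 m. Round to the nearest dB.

59 dB

Line-source attenuation: ΔL = 10·log₁₀(r₂/r₁) = 10·log₁₀(94.3/8.6) = 10.400 dB.
L₂ = 69 − 10·log₁₀(94.3/8.6) = 69 − 10.400 = 58.60 dB.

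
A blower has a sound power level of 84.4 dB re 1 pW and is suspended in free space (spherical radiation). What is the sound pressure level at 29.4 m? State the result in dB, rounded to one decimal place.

44.0 dB

The power spreads over a sphere of area 4π·r², so L_p = L_w − 10·log₁₀(4π·r²).
4π·r² = 1.086e+04 m², 10·log₁₀ of that is 40.359 dB.
L_p = 84.4 − 40.359 = 44.04 dB.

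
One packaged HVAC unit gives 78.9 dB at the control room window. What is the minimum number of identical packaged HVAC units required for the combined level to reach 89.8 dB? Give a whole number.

13

N identical sources give L₁ + 10·log₁₀ N, so require 10·log₁₀ N ≥ 89.8 − 78.9 = 10.9 dB.
N ≥ 10^(10.9/10) = 12.303, so N = 13.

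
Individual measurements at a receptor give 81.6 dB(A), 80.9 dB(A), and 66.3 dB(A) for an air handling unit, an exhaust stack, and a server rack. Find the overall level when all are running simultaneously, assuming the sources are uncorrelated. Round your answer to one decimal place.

84.3 dB(A)

For uncorrelated sources the intensities add, so convert each level to linear form, sum, and take 10·log₁₀ of the total.
Σ 10^(L/10) = 10^(81.6/10) + 10^(80.9/10) + 10^(66.3/10) = 2.718e+08.
L_total = 10·log₁₀(2.718e+08) = 84.34 dB(A).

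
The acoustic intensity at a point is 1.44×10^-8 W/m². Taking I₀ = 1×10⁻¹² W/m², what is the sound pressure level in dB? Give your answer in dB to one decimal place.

L = 10·log₁₀(I/I₀) = 10·log₁₀(1.44×10^-8/10⁻¹²) = 10·log₁₀(1.44×10^4).
L = 10·(0.1584 + 4) = 41.58 dB.

41.6 dB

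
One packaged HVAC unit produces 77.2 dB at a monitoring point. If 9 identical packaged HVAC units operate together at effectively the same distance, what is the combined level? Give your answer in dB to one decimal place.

86.7 dB

L_total = L₁ + 10·log₁₀ N for N identical incoherent sources.
L_total = 77.2 + 10·log₁₀(9) = 77.2 + 9.542 = 86.74 dB.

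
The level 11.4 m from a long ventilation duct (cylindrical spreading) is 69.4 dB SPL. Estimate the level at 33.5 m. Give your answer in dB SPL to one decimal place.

Line-source attenuation: ΔL = 10·log₁₀(r₂/r₁) = 10·log₁₀(33.5/11.4) = 4.681 dB.
L₂ = 69.4 − 10·log₁₀(33.5/11.4) = 69.4 − 4.681 = 64.72 dB SPL.

64.7 dB SPL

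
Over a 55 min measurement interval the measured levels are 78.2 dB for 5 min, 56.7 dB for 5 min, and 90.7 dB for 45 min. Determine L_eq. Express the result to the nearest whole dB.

Weight each interval's intensity by its duration and average over T = 55 min:
Σ tᵢ·10^(Lᵢ/10) = 5·10^(78.2/10) + 5·10^(56.7/10) + 45·10^(90.7/10) = 5.320e+10.
L_eq = 10·log₁₀(5.320e+10/55) = 89.86 dB.

90 dB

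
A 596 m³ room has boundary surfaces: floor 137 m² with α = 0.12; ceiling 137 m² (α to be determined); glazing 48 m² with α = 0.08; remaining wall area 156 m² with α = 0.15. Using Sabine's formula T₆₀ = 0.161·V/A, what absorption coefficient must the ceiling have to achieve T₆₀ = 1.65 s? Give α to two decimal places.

0.11

From T₆₀ = 0.161·V/A, the target T₆₀ = 1.65 s needs A = 0.161·596/1.65 = 58.16 m².
Absorption from the other surfaces = 137·0.12 + 48·0.08 + 156·0.15 = 43.68 m², so the ceiling must supply 14.48 m² over 137 m².
α = 14.48/137 = 0.106.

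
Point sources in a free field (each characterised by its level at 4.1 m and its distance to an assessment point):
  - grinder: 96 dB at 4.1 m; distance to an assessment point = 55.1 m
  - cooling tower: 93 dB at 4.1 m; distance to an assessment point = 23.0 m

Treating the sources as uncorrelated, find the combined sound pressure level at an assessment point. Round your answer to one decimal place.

79.3 dB

Propagate each source to the receiver with L = L_ref − 20·log₁₀(r/r_ref), then add intensities.
grinder: 96 − 20·log₁₀(55.1/4.1) = 96 − 22.57 = 73.43 dB.
cooling tower: 93 − 20·log₁₀(23.0/4.1) = 93 − 14.98 = 78.02 dB.
Σ 10^(L/10) = 8.545e+07 → L_total = 10·log₁₀(8.545e+07) = 79.32 dB.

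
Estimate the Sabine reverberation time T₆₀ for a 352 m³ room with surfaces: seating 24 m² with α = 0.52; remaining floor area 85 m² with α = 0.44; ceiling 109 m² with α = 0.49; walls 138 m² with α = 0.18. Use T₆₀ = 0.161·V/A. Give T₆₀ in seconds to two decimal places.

Total absorption A = 24·0.52 + 85·0.44 + 109·0.49 + 138·0.18 = 128.13 m² sabins.
T₆₀ = 0.161·V/A = 0.161·352/128.13 = 0.442 s.

0.44 s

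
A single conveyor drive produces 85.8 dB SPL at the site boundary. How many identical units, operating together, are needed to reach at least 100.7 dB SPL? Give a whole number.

31

N identical sources give L₁ + 10·log₁₀ N, so require 10·log₁₀ N ≥ 100.7 − 85.8 = 14.9 dB.
N ≥ 10^(14.9/10) = 30.903, so N = 31.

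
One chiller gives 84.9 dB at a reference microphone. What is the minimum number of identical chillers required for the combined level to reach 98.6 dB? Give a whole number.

The shortfall is 98.6 − 84.9 = 13.7 dB, and N units add 10·log₁₀ N, so need 10·log₁₀ N ≥ 13.7.
N ≥ 10^(13.7/10) = 23.442, so N = 24.

24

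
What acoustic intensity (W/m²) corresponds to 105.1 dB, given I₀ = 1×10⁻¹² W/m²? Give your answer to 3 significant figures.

I = I₀·10^(L/10) = 10⁻¹² × 10^(105.1/10) = 10^(-1.490).

0.0324 W/m²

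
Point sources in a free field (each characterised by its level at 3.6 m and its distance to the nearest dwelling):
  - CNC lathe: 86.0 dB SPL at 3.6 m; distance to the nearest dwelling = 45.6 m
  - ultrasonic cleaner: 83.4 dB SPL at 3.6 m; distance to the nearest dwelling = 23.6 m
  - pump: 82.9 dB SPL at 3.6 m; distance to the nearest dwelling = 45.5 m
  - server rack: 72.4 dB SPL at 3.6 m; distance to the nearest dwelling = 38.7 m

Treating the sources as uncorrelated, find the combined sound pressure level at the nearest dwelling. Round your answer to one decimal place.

First find each source's level at the receiver (point-source: −20·log₁₀(r/r_ref)), then combine on an intensity basis.
CNC lathe: 86.0 − 20·log₁₀(45.6/3.6) = 86.0 − 22.05 = 63.95 dB SPL.
ultrasonic cleaner: 83.4 − 20·log₁₀(23.6/3.6) = 83.4 − 16.33 = 67.07 dB SPL.
pump: 82.9 − 20·log₁₀(45.5/3.6) = 82.9 − 22.03 = 60.87 dB SPL.
server rack: 72.4 − 20·log₁₀(38.7/3.6) = 72.4 − 20.63 = 51.77 dB SPL.
Σ 10^(L/10) = 8.943e+06 → L_total = 10·log₁₀(8.943e+06) = 69.51 dB SPL.

69.5 dB SPL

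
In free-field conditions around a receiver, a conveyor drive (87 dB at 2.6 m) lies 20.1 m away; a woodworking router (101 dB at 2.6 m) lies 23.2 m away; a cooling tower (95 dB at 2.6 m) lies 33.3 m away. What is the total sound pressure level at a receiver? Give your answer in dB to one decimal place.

82.7 dB

First find each source's level at the receiver (point-source: −20·log₁₀(r/r_ref)), then combine on an intensity basis.
conveyor drive: 87 − 20·log₁₀(20.1/2.6) = 87 − 17.76 = 69.24 dB.
woodworking router: 101 − 20·log₁₀(23.2/2.6) = 101 − 19.01 = 81.99 dB.
cooling tower: 95 − 20·log₁₀(33.3/2.6) = 95 − 22.15 = 72.85 dB.
Σ 10^(L/10) = 1.858e+08 → L_total = 10·log₁₀(1.858e+08) = 82.69 dB.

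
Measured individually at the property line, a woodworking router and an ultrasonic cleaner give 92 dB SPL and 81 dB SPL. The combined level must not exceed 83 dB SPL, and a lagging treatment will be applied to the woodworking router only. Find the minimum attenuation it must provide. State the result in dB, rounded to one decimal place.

13.3 dB

Everything except the woodworking router sums to 10^(81/10) = 1.259e+08 in linear terms, 81.00 dB SPL.
To meet 83 dB SPL overall, the treated woodworking router may contribute at most 10^(83/10) − 1.259e+08 = 7.363e+07, i.e. 78.67 dB SPL.
So the woodworking router must be reduced from 92 to 78.67 dB SPL: IL = 13.33 dB.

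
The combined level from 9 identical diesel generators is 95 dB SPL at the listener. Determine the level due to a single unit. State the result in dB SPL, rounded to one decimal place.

Dividing the total intensity by 9 lowers the level by 10·log₁₀ 9 = 9.542 dB: L₁ = 95 − 9.542.

85.5 dB SPL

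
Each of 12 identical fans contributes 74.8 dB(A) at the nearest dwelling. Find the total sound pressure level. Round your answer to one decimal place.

With 12 equal, uncorrelated contributions the intensity is 12× that of one unit, giving a rise of 10·log₁₀ 12.
L_total = 74.8 + 10·log₁₀(12) = 74.8 + 10.792 = 85.59 dB(A).

85.6 dB(A)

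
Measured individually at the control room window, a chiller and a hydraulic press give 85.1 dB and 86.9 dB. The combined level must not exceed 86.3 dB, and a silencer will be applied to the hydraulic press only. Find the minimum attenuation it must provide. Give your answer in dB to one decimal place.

6.8 dB

Fixed contribution from the other source: Σ 10^(L/10) = 10^(85.1/10) = 3.236e+08 (85.10 dB).
The limit corresponds to 10^(86.3/10) = 4.266e+08; subtracting the fixed part leaves 1.030e+08 for the hydraulic press, i.e. 80.13 dB.
So the hydraulic press must be reduced from 86.9 to 80.13 dB: IL = 6.77 dB.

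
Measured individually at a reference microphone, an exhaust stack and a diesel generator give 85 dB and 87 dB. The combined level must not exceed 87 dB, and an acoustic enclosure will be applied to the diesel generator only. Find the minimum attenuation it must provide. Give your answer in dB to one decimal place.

Fixed contribution from the other source: Σ 10^(L/10) = 10^(85/10) = 3.162e+08 (85.00 dB).
To meet 87 dB overall, the treated diesel generator may contribute at most 10^(87/10) − 3.162e+08 = 1.850e+08, i.e. 82.67 dB.
So the diesel generator must be reduced from 87 to 82.67 dB: IL = 4.33 dB.

4.3 dB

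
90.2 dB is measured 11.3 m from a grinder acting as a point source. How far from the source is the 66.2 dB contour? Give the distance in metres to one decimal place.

179.1 m

Point-source spreading drops the level by 20·log₁₀(r₂/r₁); inverting, r₂/r₁ = 10^(ΔL/20).
r₂ = 11.3·10^((90.2−66.2)/20) = 11.3·10^(24.0/20) = 179.09 m.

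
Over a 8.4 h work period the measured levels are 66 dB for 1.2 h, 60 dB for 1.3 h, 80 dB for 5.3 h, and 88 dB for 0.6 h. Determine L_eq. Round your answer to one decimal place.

80.4 dB

L_eq = 10·log₁₀[(1/T)·Σ tᵢ·10^(Lᵢ/10)] with T = 8.4 h.
Σ tᵢ·10^(Lᵢ/10) = 1.2·10^(66/10) + 1.3·10^(60/10) + 5.3·10^(80/10) + 0.6·10^(88/10) = 9.147e+08.
L_eq = 10·log₁₀(9.147e+08/8.4) = 80.37 dB.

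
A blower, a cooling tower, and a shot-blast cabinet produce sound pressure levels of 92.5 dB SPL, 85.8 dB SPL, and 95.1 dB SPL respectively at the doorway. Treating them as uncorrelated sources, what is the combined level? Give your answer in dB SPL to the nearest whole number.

97 dB SPL

Incoherent sources combine by intensity addition: L_total = 10·log₁₀(Σ 10^(L_i/10)).
Σ 10^(L/10) = 10^(92.5/10) + 10^(85.8/10) + 10^(95.1/10) = 5.394e+09.
L_total = 10·log₁₀(5.394e+09) = 97.32 dB SPL.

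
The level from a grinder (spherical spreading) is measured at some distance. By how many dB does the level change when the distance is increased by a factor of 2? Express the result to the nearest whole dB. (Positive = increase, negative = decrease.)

With spherical spreading the level changes by −20·log₁₀(r₂/r₁).
ΔL = −20·log₁₀(2) = -6.02 dB.

-6 dB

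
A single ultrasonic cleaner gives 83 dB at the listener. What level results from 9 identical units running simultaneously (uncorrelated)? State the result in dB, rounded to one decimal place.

With 9 equal, uncorrelated contributions the intensity is 9× that of one unit, giving a rise of 10·log₁₀ 9.
L_total = 83 + 10·log₁₀(9) = 83 + 9.542 = 92.54 dB.

92.5 dB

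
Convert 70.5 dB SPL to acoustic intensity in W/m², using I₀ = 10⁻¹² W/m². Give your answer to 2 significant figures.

1.1e-05 W/m²

I = I₀·10^(L/10) = 10⁻¹² × 10^(70.5/10) = 10^(-4.950).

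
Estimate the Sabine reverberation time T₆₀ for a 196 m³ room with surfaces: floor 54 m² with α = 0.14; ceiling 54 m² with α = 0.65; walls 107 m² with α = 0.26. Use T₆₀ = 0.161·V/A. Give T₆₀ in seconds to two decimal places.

0.45 s

Summing Sᵢαᵢ: 54·0.14 + 54·0.65 + 107·0.26 = 70.48 m².
T₆₀ = 0.161 × 196 / 70.48 = 0.448 s.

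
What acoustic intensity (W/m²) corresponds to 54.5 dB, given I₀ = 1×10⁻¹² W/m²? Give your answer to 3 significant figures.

2.82e-07 W/m²

I/I₀ = 10^(54.5/10) = 2.818e+05, so I = 2.818e+05 × 10⁻¹² W/m².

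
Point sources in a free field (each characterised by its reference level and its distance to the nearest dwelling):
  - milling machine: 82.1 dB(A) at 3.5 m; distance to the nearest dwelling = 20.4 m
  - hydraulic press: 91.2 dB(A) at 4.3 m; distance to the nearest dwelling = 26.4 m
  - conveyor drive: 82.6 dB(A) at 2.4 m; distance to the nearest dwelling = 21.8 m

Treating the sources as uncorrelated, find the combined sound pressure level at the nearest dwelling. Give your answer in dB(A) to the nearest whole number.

Propagate each source to the receiver with L = L_ref − 20·log₁₀(r/r_ref), then add intensities.
milling machine: 82.1 − 20·log₁₀(20.4/3.5) = 82.1 − 15.31 = 66.79 dB(A).
hydraulic press: 91.2 − 20·log₁₀(26.4/4.3) = 91.2 − 15.76 = 75.44 dB(A).
conveyor drive: 82.6 − 20·log₁₀(21.8/2.4) = 82.6 − 19.16 = 63.44 dB(A).
Σ 10^(L/10) = 4.195e+07 → L_total = 10·log₁₀(4.195e+07) = 76.23 dB(A).

76 dB(A)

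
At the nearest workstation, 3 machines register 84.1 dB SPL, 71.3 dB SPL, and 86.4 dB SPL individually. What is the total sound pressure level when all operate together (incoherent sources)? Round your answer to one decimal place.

88.5 dB SPL

Incoherent sources combine by intensity addition: L_total = 10·log₁₀(Σ 10^(L_i/10)).
Σ 10^(L/10) = 10^(84.1/10) + 10^(71.3/10) + 10^(86.4/10) = 7.070e+08.
L_total = 10·log₁₀(7.070e+08) = 88.49 dB SPL.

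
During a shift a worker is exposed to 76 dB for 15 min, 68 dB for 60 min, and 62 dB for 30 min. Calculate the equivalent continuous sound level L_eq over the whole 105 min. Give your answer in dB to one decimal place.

Weight each interval's intensity by its duration and average over T = 105 min:
Σ tᵢ·10^(Lᵢ/10) = 15·10^(76/10) + 60·10^(68/10) + 30·10^(62/10) = 1.023e+09.
L_eq = 10·log₁₀(1.023e+09/105) = 69.89 dB.

69.9 dB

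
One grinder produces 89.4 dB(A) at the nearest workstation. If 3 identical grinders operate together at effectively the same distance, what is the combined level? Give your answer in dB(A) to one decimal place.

94.2 dB(A)

N identical incoherent sources raise the level by 10·log₁₀ N.
L_total = 89.4 + 10·log₁₀(3) = 89.4 + 4.771 = 94.17 dB(A).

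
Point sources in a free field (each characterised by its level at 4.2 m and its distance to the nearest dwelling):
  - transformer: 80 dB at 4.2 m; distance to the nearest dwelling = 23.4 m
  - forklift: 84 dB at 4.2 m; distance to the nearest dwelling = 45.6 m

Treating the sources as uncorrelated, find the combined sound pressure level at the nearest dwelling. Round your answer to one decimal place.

67.3 dB

First find each source's level at the receiver (point-source: −20·log₁₀(r/r_ref)), then combine on an intensity basis.
transformer: 80 − 20·log₁₀(23.4/4.2) = 80 − 14.92 = 65.08 dB.
forklift: 84 − 20·log₁₀(45.6/4.2) = 84 − 20.71 = 63.29 dB.
Σ 10^(L/10) = 5.352e+06 → L_total = 10·log₁₀(5.352e+06) = 67.29 dB.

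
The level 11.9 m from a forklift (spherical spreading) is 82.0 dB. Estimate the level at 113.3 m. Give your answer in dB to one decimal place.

62.4 dB

Spherical spreading from a point source gives a 20·log₁₀(r₂/r₁) drop.
L₂ = 82.0 − 20·log₁₀(113.3/11.9) = 82.0 − 19.574 = 62.43 dB.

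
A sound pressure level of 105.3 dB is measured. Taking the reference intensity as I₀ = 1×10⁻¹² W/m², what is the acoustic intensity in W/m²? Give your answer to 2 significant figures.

I = I₀·10^(L/10) = 10⁻¹² × 10^(105.3/10) = 10^(-1.470).

0.034 W/m²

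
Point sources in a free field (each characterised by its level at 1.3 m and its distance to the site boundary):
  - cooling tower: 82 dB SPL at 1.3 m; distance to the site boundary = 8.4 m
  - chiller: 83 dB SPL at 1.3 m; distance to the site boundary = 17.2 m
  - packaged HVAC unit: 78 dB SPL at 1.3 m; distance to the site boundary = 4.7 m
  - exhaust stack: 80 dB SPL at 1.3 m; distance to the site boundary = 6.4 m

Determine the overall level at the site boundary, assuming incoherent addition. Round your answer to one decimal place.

Propagate each source to the receiver with L = L_ref − 20·log₁₀(r/r_ref), then add intensities.
cooling tower: 82 − 20·log₁₀(8.4/1.3) = 82 − 16.21 = 65.79 dB SPL.
chiller: 83 − 20·log₁₀(17.2/1.3) = 83 − 22.43 = 60.57 dB SPL.
packaged HVAC unit: 78 − 20·log₁₀(4.7/1.3) = 78 − 11.16 = 66.84 dB SPL.
exhaust stack: 80 − 20·log₁₀(6.4/1.3) = 80 − 13.84 = 66.16 dB SPL.
Σ 10^(L/10) = 1.389e+07 → L_total = 10·log₁₀(1.389e+07) = 71.43 dB SPL.

71.4 dB SPL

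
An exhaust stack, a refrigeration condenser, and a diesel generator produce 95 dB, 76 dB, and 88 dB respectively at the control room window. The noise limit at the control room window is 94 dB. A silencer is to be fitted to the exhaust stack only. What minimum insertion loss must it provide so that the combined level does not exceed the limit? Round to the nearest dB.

2 dB

Fixed contribution from the other sources: Σ 10^(L/10) = 10^(76/10) + 10^(88/10) = 6.708e+08 (88.27 dB).
The limit corresponds to 10^(94/10) = 2.512e+09; subtracting the fixed part leaves 1.841e+09 for the exhaust stack, i.e. 92.65 dB.
Required insertion loss = 95 − 92.65 = 2.35 dB.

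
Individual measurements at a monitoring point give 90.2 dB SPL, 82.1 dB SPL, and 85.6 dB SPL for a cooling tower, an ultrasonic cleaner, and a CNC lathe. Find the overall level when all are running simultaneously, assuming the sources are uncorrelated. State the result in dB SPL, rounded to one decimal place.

Incoherent sources combine by intensity addition: L_total = 10·log₁₀(Σ 10^(L_i/10)).
Σ 10^(L/10) = 10^(90.2/10) + 10^(82.1/10) + 10^(85.6/10) = 1.572e+09.
L_total = 10·log₁₀(1.572e+09) = 91.97 dB SPL.

92.0 dB SPL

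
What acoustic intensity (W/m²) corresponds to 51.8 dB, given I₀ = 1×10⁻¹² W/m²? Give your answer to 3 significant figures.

1.51e-07 W/m²

L = 10·log₁₀(I/I₀) ⇒ I = I₀·10^(L/10) = 10⁻¹² × 10^5.18.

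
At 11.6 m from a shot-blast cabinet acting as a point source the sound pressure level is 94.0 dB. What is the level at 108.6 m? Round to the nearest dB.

75 dB

For a point source, L₂ = L₁ − 20·log₁₀(r₂/r₁).
L₂ = 94.0 − 20·log₁₀(108.6/11.6) = 94.0 − 19.427 = 74.57 dB.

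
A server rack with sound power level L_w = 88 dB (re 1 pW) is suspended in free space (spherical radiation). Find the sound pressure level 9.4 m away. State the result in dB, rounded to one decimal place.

57.5 dB

Free-field spherical radiation: L_p = L_w − 10·log₁₀(4π·r²), r = 9.4 m.
4π·r² = 1110 m², 10·log₁₀ of that is 30.455 dB.
L_p = 88 − 30.455 = 57.55 dB.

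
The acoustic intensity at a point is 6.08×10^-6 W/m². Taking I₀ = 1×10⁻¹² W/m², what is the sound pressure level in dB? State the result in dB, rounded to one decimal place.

L = 10·log₁₀(I/I₀) = 10·log₁₀(6.08×10^-6/10⁻¹²) = 10·log₁₀(6.08×10^6).
L = 10·(0.7839 + 6) = 67.84 dB.

67.8 dB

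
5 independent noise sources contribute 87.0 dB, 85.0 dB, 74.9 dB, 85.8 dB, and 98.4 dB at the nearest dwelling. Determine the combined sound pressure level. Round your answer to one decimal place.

99.1 dB

Incoherent sources combine by intensity addition: L_total = 10·log₁₀(Σ 10^(L_i/10)).
Σ 10^(L/10) = 10^(87.0/10) + 10^(85.0/10) + 10^(74.9/10) + 10^(85.8/10) + 10^(98.4/10) = 8.147e+09.
L_total = 10·log₁₀(8.147e+09) = 99.11 dB.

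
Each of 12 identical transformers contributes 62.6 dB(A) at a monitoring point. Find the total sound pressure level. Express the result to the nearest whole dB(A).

73 dB(A)

N identical incoherent sources raise the level by 10·log₁₀ N.
L_total = 62.6 + 10·log₁₀(12) = 62.6 + 10.792 = 73.39 dB(A).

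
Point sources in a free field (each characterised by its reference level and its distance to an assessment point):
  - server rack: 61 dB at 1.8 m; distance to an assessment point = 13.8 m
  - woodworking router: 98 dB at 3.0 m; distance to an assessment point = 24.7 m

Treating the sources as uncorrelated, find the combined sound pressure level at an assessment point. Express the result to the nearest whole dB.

First find each source's level at the receiver (point-source: −20·log₁₀(r/r_ref)), then combine on an intensity basis.
server rack: 61 − 20·log₁₀(13.8/1.8) = 61 − 17.69 = 43.31 dB.
woodworking router: 98 − 20·log₁₀(24.7/3.0) = 98 − 18.31 = 79.69 dB.
Σ 10^(L/10) = 9.310e+07 → L_total = 10·log₁₀(9.310e+07) = 79.69 dB.

80 dB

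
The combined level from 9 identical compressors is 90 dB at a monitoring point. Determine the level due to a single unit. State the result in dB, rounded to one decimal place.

9 equal contributions raise the level by 10·log₁₀ 9 = 9.542 dB, so each unit alone gives 90 − 9.542.

80.5 dB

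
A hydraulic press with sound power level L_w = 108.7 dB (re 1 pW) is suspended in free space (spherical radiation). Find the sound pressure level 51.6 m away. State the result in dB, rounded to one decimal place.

L_p = L_w − 10·log₁₀(4π·r²) with r = 51.6 m.
4π·r² = 3.346e+04 m², 10·log₁₀ of that is 45.245 dB.
L_p = 108.7 − 45.245 = 63.45 dB.

63.5 dB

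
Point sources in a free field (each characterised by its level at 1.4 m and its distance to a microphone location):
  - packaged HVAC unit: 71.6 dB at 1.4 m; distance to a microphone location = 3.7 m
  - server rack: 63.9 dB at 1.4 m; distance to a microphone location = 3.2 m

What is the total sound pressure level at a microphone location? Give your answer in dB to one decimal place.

64.0 dB

Propagate each source to the receiver with L = L_ref − 20·log₁₀(r/r_ref), then add intensities.
packaged HVAC unit: 71.6 − 20·log₁₀(3.7/1.4) = 71.6 − 8.44 = 63.16 dB.
server rack: 63.9 − 20·log₁₀(3.2/1.4) = 63.9 − 7.18 = 56.72 dB.
Σ 10^(L/10) = 2.539e+06 → L_total = 10·log₁₀(2.539e+06) = 64.05 dB.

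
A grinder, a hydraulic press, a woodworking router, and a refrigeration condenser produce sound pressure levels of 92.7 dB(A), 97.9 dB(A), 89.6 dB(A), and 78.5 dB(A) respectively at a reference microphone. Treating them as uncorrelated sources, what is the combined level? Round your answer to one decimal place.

99.5 dB(A)

Incoherent sources combine by intensity addition: L_total = 10·log₁₀(Σ 10^(L_i/10)).
Σ 10^(L/10) = 10^(92.7/10) + 10^(97.9/10) + 10^(89.6/10) + 10^(78.5/10) = 9.011e+09.
L_total = 10·log₁₀(9.011e+09) = 99.55 dB(A).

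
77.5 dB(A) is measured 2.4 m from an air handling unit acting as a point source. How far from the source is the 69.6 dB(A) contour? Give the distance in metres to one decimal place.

6.0 m

The 7.9 dB drop corresponds to a distance ratio of 10^(7.9/20) for a point source.
r₂ = 2.4·10^((77.5−69.6)/20) = 2.4·10^(7.9/20) = 5.96 m.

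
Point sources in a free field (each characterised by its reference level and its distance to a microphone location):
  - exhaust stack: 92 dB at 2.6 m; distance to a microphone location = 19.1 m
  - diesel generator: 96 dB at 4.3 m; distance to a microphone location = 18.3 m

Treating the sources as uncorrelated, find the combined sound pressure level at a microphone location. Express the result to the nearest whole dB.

84 dB

Propagate each source to the receiver with L = L_ref − 20·log₁₀(r/r_ref), then add intensities.
exhaust stack: 92 − 20·log₁₀(19.1/2.6) = 92 − 17.32 = 74.68 dB.
diesel generator: 96 − 20·log₁₀(18.3/4.3) = 96 − 12.58 = 83.42 dB.
Σ 10^(L/10) = 2.492e+08 → L_total = 10·log₁₀(2.492e+08) = 83.96 dB.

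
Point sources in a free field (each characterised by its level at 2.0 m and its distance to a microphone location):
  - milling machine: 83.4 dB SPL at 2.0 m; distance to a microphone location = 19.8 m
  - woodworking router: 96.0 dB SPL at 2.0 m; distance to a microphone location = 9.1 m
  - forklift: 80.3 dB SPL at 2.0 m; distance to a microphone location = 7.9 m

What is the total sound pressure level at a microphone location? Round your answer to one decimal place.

Apply inverse-square spreading to bring every level to the receiver, then sum 10^(L/10).
milling machine: 83.4 − 20·log₁₀(19.8/2.0) = 83.4 − 19.91 = 63.49 dB SPL.
woodworking router: 96.0 − 20·log₁₀(9.1/2.0) = 96.0 − 13.16 = 82.84 dB SPL.
forklift: 80.3 − 20·log₁₀(7.9/2.0) = 80.3 − 11.93 = 68.37 dB SPL.
Σ 10^(L/10) = 2.014e+08 → L_total = 10·log₁₀(2.014e+08) = 83.04 dB SPL.

83.0 dB SPL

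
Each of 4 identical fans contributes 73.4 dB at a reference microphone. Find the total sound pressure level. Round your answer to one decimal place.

L_total = L₁ + 10·log₁₀ N for N identical incoherent sources.
L_total = 73.4 + 10·log₁₀(4) = 73.4 + 6.021 = 79.42 dB.

79.4 dB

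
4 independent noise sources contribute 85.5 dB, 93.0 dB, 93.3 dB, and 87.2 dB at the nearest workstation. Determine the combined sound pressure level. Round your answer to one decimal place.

For uncorrelated sources the intensities add, so convert each level to linear form, sum, and take 10·log₁₀ of the total.
Σ 10^(L/10) = 10^(85.5/10) + 10^(93.0/10) + 10^(93.3/10) + 10^(87.2/10) = 5.013e+09.
L_total = 10·log₁₀(5.013e+09) = 97.00 dB.

97.0 dB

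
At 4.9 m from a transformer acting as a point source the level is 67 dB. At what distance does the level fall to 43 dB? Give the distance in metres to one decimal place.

The 24.0 dB drop corresponds to a distance ratio of 10^(24.0/20) for a point source.
r₂ = 4.9·10^((67−43)/20) = 4.9·10^(24.0/20) = 77.66 m.

77.7 m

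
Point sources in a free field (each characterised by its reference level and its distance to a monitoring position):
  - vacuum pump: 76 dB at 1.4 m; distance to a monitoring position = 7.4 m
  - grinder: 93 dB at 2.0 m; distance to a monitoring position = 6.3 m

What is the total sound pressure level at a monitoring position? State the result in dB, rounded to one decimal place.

Apply inverse-square spreading to bring every level to the receiver, then sum 10^(L/10).
vacuum pump: 76 − 20·log₁₀(7.4/1.4) = 76 − 14.46 = 61.54 dB.
grinder: 93 − 20·log₁₀(6.3/2.0) = 93 − 9.97 = 83.03 dB.
Σ 10^(L/10) = 2.025e+08 → L_total = 10·log₁₀(2.025e+08) = 83.06 dB.

83.1 dB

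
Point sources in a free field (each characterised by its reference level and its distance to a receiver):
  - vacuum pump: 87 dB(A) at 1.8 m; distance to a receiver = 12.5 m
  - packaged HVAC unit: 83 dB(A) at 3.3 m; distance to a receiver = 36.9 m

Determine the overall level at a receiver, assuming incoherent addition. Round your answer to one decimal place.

70.8 dB(A)

Apply inverse-square spreading to bring every level to the receiver, then sum 10^(L/10).
vacuum pump: 87 − 20·log₁₀(12.5/1.8) = 87 − 16.83 = 70.17 dB(A).
packaged HVAC unit: 83 − 20·log₁₀(36.9/3.3) = 83 − 20.97 = 62.03 dB(A).
Σ 10^(L/10) = 1.199e+07 → L_total = 10·log₁₀(1.199e+07) = 70.79 dB(A).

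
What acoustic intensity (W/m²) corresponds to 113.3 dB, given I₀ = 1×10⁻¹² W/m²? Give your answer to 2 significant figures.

I/I₀ = 10^(113.3/10) = 2.138e+11, so I = 2.138e+11 × 10⁻¹² W/m².

0.21 W/m²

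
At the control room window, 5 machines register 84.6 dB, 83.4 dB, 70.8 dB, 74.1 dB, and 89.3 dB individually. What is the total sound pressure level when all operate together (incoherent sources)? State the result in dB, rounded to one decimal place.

91.4 dB

For uncorrelated sources the intensities add, so convert each level to linear form, sum, and take 10·log₁₀ of the total.
Σ 10^(L/10) = 10^(84.6/10) + 10^(83.4/10) + 10^(70.8/10) + 10^(74.1/10) + 10^(89.3/10) = 1.396e+09.
L_total = 10·log₁₀(1.396e+09) = 91.45 dB.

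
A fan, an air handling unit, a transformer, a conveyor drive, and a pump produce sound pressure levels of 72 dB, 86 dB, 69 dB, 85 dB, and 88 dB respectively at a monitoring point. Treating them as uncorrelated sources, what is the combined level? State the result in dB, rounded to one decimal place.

91.4 dB

Incoherent sources combine by intensity addition: L_total = 10·log₁₀(Σ 10^(L_i/10)).
Σ 10^(L/10) = 10^(72/10) + 10^(86/10) + 10^(69/10) + 10^(85/10) + 10^(88/10) = 1.369e+09.
L_total = 10·log₁₀(1.369e+09) = 91.36 dB.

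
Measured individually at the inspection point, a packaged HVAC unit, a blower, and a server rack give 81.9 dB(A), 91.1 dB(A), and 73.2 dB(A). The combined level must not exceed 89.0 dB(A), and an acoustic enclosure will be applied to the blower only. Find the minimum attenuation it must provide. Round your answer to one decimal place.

3.2 dB

The untreated sources together contribute 10^(81.9/10) + 10^(73.2/10) = 1.758e+08, i.e. 82.45 dB(A).
To meet 89.0 dB(A) overall, the treated blower may contribute at most 10^(89.0/10) − 1.758e+08 = 6.186e+08, i.e. 87.91 dB(A).
Required insertion loss = 91.1 − 87.91 = 3.19 dB.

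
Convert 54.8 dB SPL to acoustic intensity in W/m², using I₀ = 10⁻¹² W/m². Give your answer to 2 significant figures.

3.0e-07 W/m²

I/I₀ = 10^(54.8/10) = 3.02e+05, so I = 3.02e+05 × 10⁻¹² W/m².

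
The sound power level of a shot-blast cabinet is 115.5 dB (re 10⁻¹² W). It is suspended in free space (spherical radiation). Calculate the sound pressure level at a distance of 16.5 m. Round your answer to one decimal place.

The power spreads over a sphere of area 4π·r², so L_p = L_w − 10·log₁₀(4π·r²).
4π·r² = 3421 m², 10·log₁₀ of that is 35.342 dB.
L_p = 115.5 − 35.342 = 80.16 dB.

80.2 dB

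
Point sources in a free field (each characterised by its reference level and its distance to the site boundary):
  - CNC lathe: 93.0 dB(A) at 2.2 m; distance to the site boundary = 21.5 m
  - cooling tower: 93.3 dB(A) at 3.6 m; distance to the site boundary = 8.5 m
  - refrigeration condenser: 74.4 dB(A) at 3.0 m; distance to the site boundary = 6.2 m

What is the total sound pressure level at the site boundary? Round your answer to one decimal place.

86.1 dB(A)

First find each source's level at the receiver (point-source: −20·log₁₀(r/r_ref)), then combine on an intensity basis.
CNC lathe: 93.0 − 20·log₁₀(21.5/2.2) = 93.0 − 19.80 = 73.20 dB(A).
cooling tower: 93.3 − 20·log₁₀(8.5/3.6) = 93.3 − 7.46 = 85.84 dB(A).
refrigeration condenser: 74.4 − 20·log₁₀(6.2/3.0) = 74.4 − 6.31 = 68.09 dB(A).
Σ 10^(L/10) = 4.108e+08 → L_total = 10·log₁₀(4.108e+08) = 86.14 dB(A).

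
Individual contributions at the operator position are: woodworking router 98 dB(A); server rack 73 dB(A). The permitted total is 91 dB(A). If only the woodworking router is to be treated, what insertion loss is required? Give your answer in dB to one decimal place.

7.1 dB

Everything except the woodworking router sums to 10^(73/10) = 1.995e+07 in linear terms, 73.00 dB(A).
To meet 91 dB(A) overall, the treated woodworking router may contribute at most 10^(91/10) − 1.995e+07 = 1.239e+09, i.e. 90.93 dB(A).
Required insertion loss = 98 − 90.93 = 7.07 dB.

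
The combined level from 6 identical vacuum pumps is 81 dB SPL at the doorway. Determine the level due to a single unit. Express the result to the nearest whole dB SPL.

73 dB SPL

Dividing the total intensity by 6 lowers the level by 10·log₁₀ 6 = 7.782 dB: L₁ = 81 − 7.782.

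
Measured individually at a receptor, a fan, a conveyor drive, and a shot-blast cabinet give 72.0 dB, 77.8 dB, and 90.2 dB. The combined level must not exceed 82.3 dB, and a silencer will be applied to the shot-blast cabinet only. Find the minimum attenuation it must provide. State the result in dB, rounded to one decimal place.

Fixed contribution from the other sources: Σ 10^(L/10) = 10^(72.0/10) + 10^(77.8/10) = 7.610e+07 (78.81 dB).
The limit corresponds to 10^(82.3/10) = 1.698e+08; subtracting the fixed part leaves 9.372e+07 for the shot-blast cabinet, i.e. 79.72 dB.
Required insertion loss = 90.2 − 79.72 = 10.48 dB.

10.5 dB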